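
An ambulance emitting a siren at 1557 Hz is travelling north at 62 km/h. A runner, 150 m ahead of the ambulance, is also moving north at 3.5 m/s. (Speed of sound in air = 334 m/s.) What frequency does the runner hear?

62 km/h = 17.22 m/s.
The runner is ahead, so the ambulance is moving toward it while the runner is moving away from the ambulance.
With source approaching and observer receding, f' = f · (v − v_o)/(v − v_s).
f' = 1557 × (334 − 3.5)/(334 − 17.22) = 1557 × 330.5/316.78 ≈ 1624 Hz.

1624 Hz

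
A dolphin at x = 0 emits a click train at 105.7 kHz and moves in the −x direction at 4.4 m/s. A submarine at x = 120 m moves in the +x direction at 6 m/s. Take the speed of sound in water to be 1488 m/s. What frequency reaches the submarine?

The observer lies on the +x side, so the source is heading away from the observer and the observer is heading away from the source.
Both move, so f' = f · (v − v_o)/(v + v_s).
f' = 105.7 × (1488 − 6)/(1488 + 4.4) = 105.7 × 1482/1492.4 ≈ 105.0 kHz.

105.0 kHz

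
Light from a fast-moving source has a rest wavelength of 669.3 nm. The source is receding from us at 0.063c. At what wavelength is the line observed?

Relativistic Doppler for wavelength: λ' = λ₀ · √((1 + β)/(1 − β)).
λ' = 669.3 × √(1.0630/0.9370) = 669.3 × 1.06512 ≈ 712.9 nm.

712.9 nm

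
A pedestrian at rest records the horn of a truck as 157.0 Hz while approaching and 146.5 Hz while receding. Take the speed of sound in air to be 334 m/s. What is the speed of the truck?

f₁/f₂ = (v + v_s)/(v − v_s), so v_s = v · (f₁ − f₂)/(f₁ + f₂).
v_s = 334 × (157.0 − 146.5)/(157.0 + 146.5) = 334 × 10.5/303.5 ≈ 11.6 m/s.

11.6 m/s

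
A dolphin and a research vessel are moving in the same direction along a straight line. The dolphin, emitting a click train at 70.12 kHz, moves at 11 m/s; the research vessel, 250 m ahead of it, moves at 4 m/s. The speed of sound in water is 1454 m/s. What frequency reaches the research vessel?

70.5 kHz

The research vessel is ahead, so the dolphin is moving toward it while the research vessel is moving away from the dolphin.
General Doppler shift: f' = f · (v − v_o)/(v − v_s).
f' = 70.12 × (1454 − 4)/(1454 − 11) = 70.12 × 1450/1443 ≈ 70.5 kHz.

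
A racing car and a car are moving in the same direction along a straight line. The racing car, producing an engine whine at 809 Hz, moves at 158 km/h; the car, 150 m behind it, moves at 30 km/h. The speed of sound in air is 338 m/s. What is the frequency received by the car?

734 Hz

158 km/h = 43.89 m/s; 30 km/h = 8.333 m/s.
The car is behind, so the racing car is moving away from it while the car is moving toward the racing car.
Both move, so f' = f · (v + v_o)/(v + v_s).
f' = 809 × (338 + 8.333)/(338 + 43.89) = 809 × 346.33/381.89 ≈ 734 Hz.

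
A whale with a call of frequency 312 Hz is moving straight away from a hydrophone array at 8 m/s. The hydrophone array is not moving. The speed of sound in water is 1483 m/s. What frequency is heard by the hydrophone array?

310 Hz

Only the source moves, away from the listener, so f' = f · v/(v + v_s).
f' = 312 × 1483/(1483 + 8) = 312 × 1483/1491 ≈ 310 Hz.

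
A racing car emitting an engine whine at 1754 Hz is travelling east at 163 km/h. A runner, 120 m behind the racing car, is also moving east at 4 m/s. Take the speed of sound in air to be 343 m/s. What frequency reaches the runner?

1568 Hz

163 km/h = 45.28 m/s.
The runner is behind, so the racing car is moving away from it while the runner is moving toward the racing car.
With source receding and observer approaching, f' = f · (v + v_o)/(v + v_s).
f' = 1754 × (343 + 4)/(343 + 45.28) = 1754 × 347/388.28 ≈ 1568 Hz.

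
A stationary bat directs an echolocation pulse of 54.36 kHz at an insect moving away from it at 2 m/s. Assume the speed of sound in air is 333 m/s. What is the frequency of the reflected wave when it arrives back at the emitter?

53.7 kHz

At the insect (a moving observer), f₁ = f₀ · (v − u)/v = 54.36 × 331/333 ≈ 54.0 kHz.
The reflection then acts as a moving source: f₂ = f₁ · v/(v + u) ≈ 53.7 kHz.
Equivalently f₂ = f₀ · (v − u)/(v + u).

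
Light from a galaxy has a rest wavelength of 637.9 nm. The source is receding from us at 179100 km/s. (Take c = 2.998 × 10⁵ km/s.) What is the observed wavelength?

1270.6 nm

β = v/c = 179100/299800 = 0.5974.
Relativistic Doppler for wavelength: λ' = λ₀ · √((1 + β)/(1 − β)).
λ' = 637.9 × √(1.5974/0.4026) = 637.9 × 1.99191 ≈ 1270.6 nm.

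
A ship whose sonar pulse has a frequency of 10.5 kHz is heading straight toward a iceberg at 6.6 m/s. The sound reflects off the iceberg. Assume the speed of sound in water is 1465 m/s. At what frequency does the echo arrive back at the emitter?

The iceberg receives the sound from a moving source: f₁ = f₀ · v/(v − v_e) = 10.5 × 1465/1458.4 ≈ 10.55 kHz.
On the return leg the ship is a moving observer: f₂ = f₁ · (v + v_e)/v = 10.55 × 1471.6/1465 ≈ 10.60 kHz.

10.60 kHz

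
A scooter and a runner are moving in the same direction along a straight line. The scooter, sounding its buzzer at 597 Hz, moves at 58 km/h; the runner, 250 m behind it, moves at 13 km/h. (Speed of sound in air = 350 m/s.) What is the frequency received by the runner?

577 Hz

58 km/h = 16.11 m/s; 13 km/h = 3.611 m/s.
The runner is behind, so the scooter is moving away from it while the runner is moving toward the scooter.
With source receding and observer approaching, f' = f · (v + v_o)/(v + v_s).
f' = 597 × (350 + 3.611)/(350 + 16.11) = 597 × 353.61/366.11 ≈ 577 Hz.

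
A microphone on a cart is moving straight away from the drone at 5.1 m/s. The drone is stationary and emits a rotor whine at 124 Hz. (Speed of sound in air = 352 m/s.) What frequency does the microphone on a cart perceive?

122 Hz

Only the observer moves, away from the source, so f' = f · (v − v_o)/v.
f' = 124 × (352 − 5.1)/352 = 124 × 346.9/352 ≈ 122 Hz.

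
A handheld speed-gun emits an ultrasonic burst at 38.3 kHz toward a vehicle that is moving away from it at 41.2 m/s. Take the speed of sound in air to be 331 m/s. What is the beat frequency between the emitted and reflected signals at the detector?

At the vehicle (a moving observer), f₁ = f₀ · (v − u)/v = 38.3 × 289.8/331 ≈ 33.53 kHz.
On reflection it acts as a source moving away from the stationary detector: f₂ = f₁ · v/(v + u) = 33.53 × 331/372.2 ≈ 29.82 kHz.
Beat frequency (with f₀ = 38300 Hz): |f₂ − f₀| = 2u·f₀/(v + u) = 2 × 41.2 × 38300/372.2 ≈ 8479 Hz.

8479 Hz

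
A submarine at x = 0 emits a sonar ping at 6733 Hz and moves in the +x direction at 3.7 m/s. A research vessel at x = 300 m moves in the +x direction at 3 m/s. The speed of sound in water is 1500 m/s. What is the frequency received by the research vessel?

The observer lies on the +x side, so the source is heading toward the observer and the observer is heading away from the source.
General Doppler shift: f' = f · (v − v_o)/(v − v_s).
f' = 6733 × (1500 − 3)/(1500 − 3.7) = 6733 × 1497/1496.3 ≈ 6736 Hz.

6736 Hz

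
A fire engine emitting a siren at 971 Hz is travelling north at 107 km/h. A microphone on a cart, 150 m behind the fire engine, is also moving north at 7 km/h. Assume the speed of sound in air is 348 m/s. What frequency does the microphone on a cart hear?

107 km/h = 29.72 m/s; 7 km/h = 1.944 m/s.
The microphone on a cart is behind, so the fire engine is moving away from it while the microphone on a cart is moving toward the fire engine.
General Doppler shift: f' = f · (v + v_o)/(v + v_s).
f' = 971 × (348 + 1.944)/(348 + 29.72) = 971 × 349.94/377.72 ≈ 900 Hz.

900 Hz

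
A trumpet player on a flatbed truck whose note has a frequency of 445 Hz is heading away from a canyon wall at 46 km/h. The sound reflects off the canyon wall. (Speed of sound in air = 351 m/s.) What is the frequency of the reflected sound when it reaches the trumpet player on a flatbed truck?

46 km/h = 12.78 m/s.
The canyon wall receives the sound from a moving source: f₁ = f₀ · v/(v + v_e) = 445 × 351/363.78 ≈ 429 Hz.
On the return leg the trumpet player on a flatbed truck is a moving observer: f₂ = f₁ · (v − v_e)/v = 429 × 338.22/351 ≈ 414 Hz.

414 Hz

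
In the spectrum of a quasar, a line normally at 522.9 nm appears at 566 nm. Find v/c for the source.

0.079

λ'/λ₀ = 1.0824 > 1 (redshift), so the source is receding.
λ'/λ₀ = √((1 + β)/(1 − β)) for a receding source ⇒ β = (r² − 1)/(r² + 1) with r = λ'/λ₀.
β = (1.1716 − 1)/(1.1716 + 1) ≈ 0.079.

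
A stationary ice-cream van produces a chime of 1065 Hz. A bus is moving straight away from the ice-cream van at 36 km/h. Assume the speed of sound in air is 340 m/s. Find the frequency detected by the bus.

1034 Hz

36 km/h = 10 m/s.
Moving observer, stationary source: f' = f · (v − v_o)/v.
f' = 1065 × (340 − 10)/340 = 1065 × 330/340 ≈ 1034 Hz.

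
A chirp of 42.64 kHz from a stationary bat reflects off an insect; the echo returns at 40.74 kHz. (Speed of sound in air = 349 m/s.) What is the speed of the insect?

8.0 m/s

Double Doppler shift off a moving reflector: f₂ = f₀ · (v + u)/(v − u) (u > 0 toward emitter).
Rearranging, u = v · (f₂ − f₀)/(f₂ + f₀) = 349 × -1.90/83.38 ≈ -8.0 m/s.
So the insect is moving at 8.0 m/s away from the emitter.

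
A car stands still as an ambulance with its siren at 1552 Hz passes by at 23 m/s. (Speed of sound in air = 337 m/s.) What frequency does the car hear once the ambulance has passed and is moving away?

Receding: f₂ = f · v/(v + v_s) = 1552 × 337/360 ≈ 1453 Hz.

1453 Hz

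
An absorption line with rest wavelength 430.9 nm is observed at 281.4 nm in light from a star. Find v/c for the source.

0.402c

λ'/λ₀ = 0.6531 < 1 (blueshift), so the source is approaching.
λ'/λ₀ = √((1 − β)/(1 + β)) for an approaching source ⇒ β = (1 − r²)/(1 + r²) with r = λ'/λ₀.
β = (1 − 0.4265)/(1 + 0.4265) ≈ 0.402.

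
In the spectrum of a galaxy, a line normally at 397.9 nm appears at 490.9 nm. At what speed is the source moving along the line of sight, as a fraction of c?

0.207

λ'/λ₀ = 1.2337 > 1 (redshift), so the source is receding.
λ'/λ₀ = √((1 + β)/(1 − β)) for a receding source ⇒ β = (r² − 1)/(r² + 1) with r = λ'/λ₀.
β = (1.5221 − 1)/(1.5221 + 1) ≈ 0.207.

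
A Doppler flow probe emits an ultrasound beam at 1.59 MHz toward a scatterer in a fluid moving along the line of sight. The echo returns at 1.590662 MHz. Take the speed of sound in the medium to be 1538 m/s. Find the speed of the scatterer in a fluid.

Double Doppler shift off a moving reflector: f₂ = f₀ · (v + u)/(v − u) (u > 0 toward emitter).
Rearranging, u = v · (f₂ − f₀)/(f₂ + f₀) = 1538 × 0.000662/3.180662 ≈ 0.32 m/s.
So the scatterer in a fluid is moving at 0.32 m/s toward the emitter.

0.32 m/s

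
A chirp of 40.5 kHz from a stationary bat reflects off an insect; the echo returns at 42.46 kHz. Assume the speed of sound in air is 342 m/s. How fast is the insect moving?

Double Doppler shift off a moving reflector: f₂ = f₀ · (v + u)/(v − u) (u > 0 toward emitter).
Rearranging, u = v · (f₂ − f₀)/(f₂ + f₀) = 342 × 1.96/82.96 ≈ 8.1 m/s.
So the insect is moving at 8.1 m/s toward the emitter.

8.1 m/s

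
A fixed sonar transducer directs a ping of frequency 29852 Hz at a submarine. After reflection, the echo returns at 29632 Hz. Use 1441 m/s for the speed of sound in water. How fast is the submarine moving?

5.3 m/s

Double Doppler shift off a moving reflector: f₂ = f₀ · (v + u)/(v − u) (u > 0 toward emitter).
Rearranging, u = v · (f₂ − f₀)/(f₂ + f₀) = 1441 × -220/59484 ≈ -5.3 m/s.
So the submarine is moving at 5.3 m/s away from the emitter.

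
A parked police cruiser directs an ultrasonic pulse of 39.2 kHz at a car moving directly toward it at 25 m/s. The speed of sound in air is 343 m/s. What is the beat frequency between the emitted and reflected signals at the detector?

At the car (a moving observer), f₁ = f₀ · (v + u)/v = 39.2 × 368/343 ≈ 42.06 kHz.
On reflection it acts as a source moving toward the stationary detector: f₂ = f₁ · v/(v − u) = 42.06 × 343/318 ≈ 45.36 kHz.
Beat frequency (with f₀ = 39200 Hz): |f₂ − f₀| = 2u·f₀/(v − u) = 2 × 25 × 39200/318 ≈ 6164 Hz.

6164 Hz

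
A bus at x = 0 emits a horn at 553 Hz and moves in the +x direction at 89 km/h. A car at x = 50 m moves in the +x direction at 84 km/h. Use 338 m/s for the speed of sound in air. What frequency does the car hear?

89 km/h = 24.72 m/s; 84 km/h = 23.33 m/s.
The observer lies on the +x side, so the source is heading toward the observer and the observer is heading away from the source.
With source approaching and observer receding, f' = f · (v − v_o)/(v − v_s).
f' = 553 × (338 − 23.33)/(338 − 24.72) = 553 × 314.67/313.28 ≈ 555 Hz.

555 Hz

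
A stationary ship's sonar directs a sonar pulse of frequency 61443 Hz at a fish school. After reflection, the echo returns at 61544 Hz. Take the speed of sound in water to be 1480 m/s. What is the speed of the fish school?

Double Doppler shift off a moving reflector: f₂ = f₀ · (v + u)/(v − u) (u > 0 toward emitter).
Rearranging, u = v · (f₂ − f₀)/(f₂ + f₀) = 1480 × 101/122987 ≈ 1.22 m/s.
So the fish school is moving at 1.22 m/s toward the emitter.

1.22 m/s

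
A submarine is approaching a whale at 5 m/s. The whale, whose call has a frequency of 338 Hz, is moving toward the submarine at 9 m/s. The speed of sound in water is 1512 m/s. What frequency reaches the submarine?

General Doppler shift: f' = f · (v + v_o)/(v − v_s).
f' = 338 × (1512 + 5)/(1512 − 9) = 338 × 1517/1503 ≈ 341 Hz.

341 Hz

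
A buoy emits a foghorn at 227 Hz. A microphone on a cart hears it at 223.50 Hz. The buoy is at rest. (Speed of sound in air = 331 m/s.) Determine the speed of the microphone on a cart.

f' < f, so the microphone on a cart is receding.
f' = f · (v − v_o)/v ⇒ v_o = v · |f'/f − 1|.
v_o = 331 × |223.50/227 − 1| = 331 × 0.01542 ≈ 5.1 m/s.

5.1 m/s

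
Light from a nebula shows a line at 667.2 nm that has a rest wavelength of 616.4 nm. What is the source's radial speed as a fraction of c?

0.079c

λ'/λ₀ = 1.0824 > 1 (redshift), so the source is receding.
λ'/λ₀ = √((1 + β)/(1 − β)) for a receding source ⇒ β = (r² − 1)/(r² + 1) with r = λ'/λ₀.
β = (1.1716 − 1)/(1.1716 + 1) ≈ 0.079.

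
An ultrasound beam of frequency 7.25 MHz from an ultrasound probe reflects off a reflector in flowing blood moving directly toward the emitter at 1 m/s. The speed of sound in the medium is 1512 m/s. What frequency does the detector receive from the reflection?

7.260 MHz

The reflector in flowing blood first receives the wave as a moving observer: f₁ = f₀ · (v + u)/v = 7.25 × (1512 + 1)/1512 ≈ 7.255 MHz.
The reflection then acts as a moving source: f₂ = f₁ · v/(v − u) ≈ 7.260 MHz.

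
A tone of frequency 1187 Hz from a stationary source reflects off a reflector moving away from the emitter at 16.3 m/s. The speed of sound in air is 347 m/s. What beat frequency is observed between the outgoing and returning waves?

The reflector first receives the wave as a moving observer: f₁ = f₀ · (v − u)/v = 1187 × (347 − 16.3)/347 ≈ 1131.2 Hz.
The reflection then acts as a moving source: f₂ = f₁ · v/(v + u) ≈ 1080.5 Hz.
Equivalently f₂ = f₀ · (v − u)/(v + u).
Beat frequency: |f₂ − f₀| = 2u·f₀/(v + u) = 2 × 16.3 × 1187/363.3 ≈ 107 Hz.

107 Hz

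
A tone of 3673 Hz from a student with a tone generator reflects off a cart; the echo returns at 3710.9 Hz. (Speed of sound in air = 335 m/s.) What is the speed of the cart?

Double Doppler shift off a moving reflector: f₂ = f₀ · (v + u)/(v − u) (u > 0 toward emitter).
Rearranging, u = v · (f₂ − f₀)/(f₂ + f₀) = 335 × 37.9/7383.9 ≈ 1.72 m/s.
So the cart is moving at 1.72 m/s toward the emitter.

1.72 m/s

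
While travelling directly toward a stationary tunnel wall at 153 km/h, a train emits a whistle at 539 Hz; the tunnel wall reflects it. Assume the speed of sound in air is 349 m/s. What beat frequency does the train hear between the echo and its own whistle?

153 km/h = 42.5 m/s.
The tunnel wall receives the sound from a moving source: f₁ = f₀ · v/(v − v_e) = 539 × 349/306.5 ≈ 613.7 Hz.
On the return leg the train is a moving observer: f₂ = f₁ · (v + v_e)/v = 613.7 × 391.5/349 ≈ 688.5 Hz.
Beat against the emitted tone: |f₂ − f₀| = 2v_e·f₀/(v − v_e) = 2 × 42.5 × 539/306.5 ≈ 149 Hz.

149 Hz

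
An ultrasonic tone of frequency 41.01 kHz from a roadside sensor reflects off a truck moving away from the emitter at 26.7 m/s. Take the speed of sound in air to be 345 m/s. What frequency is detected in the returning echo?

35.1 kHz

At the truck (a moving observer), f₁ = f₀ · (v − u)/v = 41.01 × 318.3/345 ≈ 37.8 kHz.
The reflection then acts as a moving source: f₂ = f₁ · v/(v + u) ≈ 35.1 kHz.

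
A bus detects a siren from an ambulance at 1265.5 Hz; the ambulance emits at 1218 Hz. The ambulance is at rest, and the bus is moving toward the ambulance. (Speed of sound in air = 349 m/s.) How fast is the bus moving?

f' = f · (v + v_o)/v ⇒ v_o = v · |f'/f − 1|.
v_o = 349 × |1265.5/1218 − 1| = 349 × 0.039 ≈ 13.6 m/s.

13.6 m/s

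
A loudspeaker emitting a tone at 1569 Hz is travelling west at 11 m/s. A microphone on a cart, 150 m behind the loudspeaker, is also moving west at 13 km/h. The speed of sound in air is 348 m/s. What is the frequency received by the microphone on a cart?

1537 Hz

13 km/h = 3.611 m/s.
The microphone on a cart is behind, so the loudspeaker is moving away from it while the microphone on a cart is moving toward the loudspeaker.
General Doppler shift: f' = f · (v + v_o)/(v + v_s).
f' = 1569 × (348 + 3.611)/(348 + 11) = 1569 × 351.61/359 ≈ 1537 Hz.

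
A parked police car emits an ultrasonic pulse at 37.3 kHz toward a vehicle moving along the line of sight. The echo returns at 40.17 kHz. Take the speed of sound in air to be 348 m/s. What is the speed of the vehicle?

Double Doppler shift off a moving reflector: f₂ = f₀ · (v + u)/(v − u) (u > 0 toward emitter).
Rearranging, u = v · (f₂ − f₀)/(f₂ + f₀) = 348 × 2.87/77.47 ≈ 12.9 m/s.
So the vehicle is moving at 12.9 m/s toward the emitter.

12.9 m/s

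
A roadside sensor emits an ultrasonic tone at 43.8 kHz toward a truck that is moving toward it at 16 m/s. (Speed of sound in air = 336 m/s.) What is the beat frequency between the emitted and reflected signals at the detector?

At the truck (a moving observer), f₁ = f₀ · (v + u)/v = 43.8 × 352/336 ≈ 45.89 kHz.
On reflection it acts as a source moving toward the stationary detector: f₂ = f₁ · v/(v − u) = 45.89 × 336/320 ≈ 48.18 kHz.
Beat frequency (with f₀ = 43800 Hz): |f₂ − f₀| = 2u·f₀/(v − u) = 2 × 16 × 43800/320 ≈ 4380 Hz.

4380 Hz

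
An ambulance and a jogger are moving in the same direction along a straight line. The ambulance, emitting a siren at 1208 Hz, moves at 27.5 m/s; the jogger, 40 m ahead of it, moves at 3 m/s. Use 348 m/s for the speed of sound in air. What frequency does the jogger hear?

The jogger is ahead, so the ambulance is moving toward it while the jogger is moving away from the ambulance.
Both move, so f' = f · (v − v_o)/(v − v_s).
f' = 1208 × (348 − 3)/(348 − 27.5) = 1208 × 345/320.5 ≈ 1300 Hz.

1300 Hz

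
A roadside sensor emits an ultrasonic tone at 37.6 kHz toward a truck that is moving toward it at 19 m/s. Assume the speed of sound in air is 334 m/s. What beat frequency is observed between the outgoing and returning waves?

At the truck (a moving observer), f₁ = f₀ · (v + u)/v = 37.6 × 353/334 ≈ 39.74 kHz.
The reflection then acts as a moving source: f₂ = f₁ · v/(v − u) ≈ 42.14 kHz.
Equivalently f₂ = f₀ · (v + u)/(v − u).
Beat frequency (with f₀ = 37600 Hz): |f₂ − f₀| = 2u·f₀/(v − u) = 2 × 19 × 37600/315 ≈ 4536 Hz.

4536 Hz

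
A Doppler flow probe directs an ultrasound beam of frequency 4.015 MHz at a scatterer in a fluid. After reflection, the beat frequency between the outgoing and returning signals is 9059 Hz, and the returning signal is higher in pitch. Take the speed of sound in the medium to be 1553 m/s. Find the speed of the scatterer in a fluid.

1.75 m/s

Double Doppler shift off a moving reflector: f₂ = f₀ · (v + u)/(v − u) (u > 0 toward emitter).
Returning signal is higher, so f₂ = f₀ + Δf = 4015000 + 9059 = 4024059 Hz.
Rearranging, u = v · (f₂ − f₀)/(f₂ + f₀) = 1553 × 9059/8039059 ≈ 1.75 m/s.
So the scatterer in a fluid is moving at 1.75 m/s toward the emitter.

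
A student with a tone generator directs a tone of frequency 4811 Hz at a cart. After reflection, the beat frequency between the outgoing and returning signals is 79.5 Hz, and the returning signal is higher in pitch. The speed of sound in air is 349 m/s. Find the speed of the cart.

Double Doppler shift off a moving reflector: f₂ = f₀ · (v + u)/(v − u) (u > 0 toward emitter).
Returning signal is higher, so f₂ = f₀ + Δf = 4811 + 79.5 = 4890.5 Hz.
Rearranging, u = v · (f₂ − f₀)/(f₂ + f₀) = 349 × 79.5/9701.5 ≈ 2.86 m/s.
So the cart is moving at 2.86 m/s toward the emitter.

2.86 m/s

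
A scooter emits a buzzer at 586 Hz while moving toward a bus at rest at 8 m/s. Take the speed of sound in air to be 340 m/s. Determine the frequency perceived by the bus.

600 Hz

Only the source moves, toward the listener, so f' = f · v/(v − v_s).
f' = 586 × 340/(340 − 8) = 586 × 340/332 ≈ 600 Hz.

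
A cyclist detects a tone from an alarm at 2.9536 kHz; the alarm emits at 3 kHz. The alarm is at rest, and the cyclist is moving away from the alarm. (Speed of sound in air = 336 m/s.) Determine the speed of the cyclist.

5.2 m/s

f' = f · (v − v_o)/v ⇒ v_o = v · |f'/f − 1|.
v_o = 336 × |2.9536/3 − 1| = 336 × 0.01547 ≈ 5.2 m/s.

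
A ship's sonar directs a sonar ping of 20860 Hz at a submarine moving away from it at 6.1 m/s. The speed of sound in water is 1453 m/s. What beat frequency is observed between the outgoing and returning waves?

174 Hz

The submarine first receives the wave as a moving observer: f₁ = f₀ · (v − u)/v = 20860 × (1453 − 6.1)/1453 ≈ 20772.4 Hz.
On reflection it acts as a source moving away from the stationary detector: f₂ = f₁ · v/(v + u) = 20772.4 × 1453/1459.1 ≈ 20685.6 Hz.
Equivalently f₂ = f₀ · (v − u)/(v + u).
Beat frequency: |f₂ − f₀| = 2u·f₀/(v + u) = 2 × 6.1 × 20860/1459.1 ≈ 174 Hz.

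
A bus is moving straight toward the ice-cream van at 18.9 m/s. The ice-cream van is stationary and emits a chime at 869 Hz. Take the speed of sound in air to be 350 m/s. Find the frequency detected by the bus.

916 Hz

Only the observer moves, toward the source, so f' = f · (v + v_o)/v.
f' = 869 × (350 + 18.9)/350 = 869 × 368.9/350 ≈ 916 Hz.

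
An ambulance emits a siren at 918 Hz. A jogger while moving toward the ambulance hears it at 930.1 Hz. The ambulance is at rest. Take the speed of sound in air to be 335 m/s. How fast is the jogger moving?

f' = f · (v + v_o)/v ⇒ v_o = v · |f'/f − 1|.
v_o = 335 × |930.1/918 − 1| = 335 × 0.01318 ≈ 4.4 m/s.

4.4 m/s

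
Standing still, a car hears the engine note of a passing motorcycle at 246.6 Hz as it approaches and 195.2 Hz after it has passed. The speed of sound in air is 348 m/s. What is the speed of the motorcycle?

f₁/f₂ = (v + v_s)/(v − v_s), so v_s = v · (f₁ − f₂)/(f₁ + f₂).
v_s = 348 × (246.6 − 195.2)/(246.6 + 195.2) = 348 × 51.4/441.8 ≈ 40 m/s.

40 m/s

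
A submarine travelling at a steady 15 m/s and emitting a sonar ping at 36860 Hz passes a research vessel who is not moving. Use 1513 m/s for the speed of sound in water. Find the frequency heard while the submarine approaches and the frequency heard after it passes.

Approaching: f₁ = f · v/(v − v_s) = 36860 × 1513/1498 ≈ 37229 Hz.
Receding: f₂ = f · v/(v + v_s) = 36860 × 1513/1528 ≈ 36498 Hz.

37229 Hz approaching; 36498 Hz receding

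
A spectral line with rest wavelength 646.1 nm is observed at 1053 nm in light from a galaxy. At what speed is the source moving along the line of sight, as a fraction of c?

λ'/λ₀ = 1.6298 > 1 (redshift), so the source is receding.
λ'/λ₀ = √((1 + β)/(1 − β)) for a receding source ⇒ β = (r² − 1)/(r² + 1) with r = λ'/λ₀.
β = (2.6562 − 1)/(2.6562 + 1) ≈ 0.453.

0.453c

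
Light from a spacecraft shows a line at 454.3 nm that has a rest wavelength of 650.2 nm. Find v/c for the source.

λ'/λ₀ = 0.6987 < 1 (blueshift), so the source is approaching.
λ'/λ₀ = √((1 − β)/(1 + β)) for an approaching source ⇒ β = (1 − r²)/(1 + r²) with r = λ'/λ₀.
β = (1 − 0.4882)/(1 + 0.4882) ≈ 0.344.

0.344c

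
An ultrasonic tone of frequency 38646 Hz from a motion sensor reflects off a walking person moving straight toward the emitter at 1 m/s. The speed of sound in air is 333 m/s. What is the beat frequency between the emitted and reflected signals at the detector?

233 Hz

The walking person first receives the wave as a moving observer: f₁ = f₀ · (v + u)/v = 38646 × (333 + 1)/333 ≈ 38762 Hz.
On reflection it acts as a source moving toward the stationary detector: f₂ = f₁ · v/(v − u) = 38762 × 333/332 ≈ 38879 Hz.
Equivalently f₂ = f₀ · (v + u)/(v − u).
Beat frequency: |f₂ − f₀| = 2u·f₀/(v − u) = 2 × 1 × 38646/332 ≈ 233 Hz.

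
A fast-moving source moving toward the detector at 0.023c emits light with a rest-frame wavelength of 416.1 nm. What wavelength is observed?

406.6 nm

Relativistic Doppler for wavelength: λ' = λ₀ · √((1 − β)/(1 + β)).
λ' = 416.1 × √(0.9770/1.0230) = 416.1 × 0.97726 ≈ 406.6 nm.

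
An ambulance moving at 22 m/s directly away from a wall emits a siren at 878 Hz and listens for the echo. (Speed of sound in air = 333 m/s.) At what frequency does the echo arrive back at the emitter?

The wall receives the sound from a moving source: f₁ = f₀ · v/(v + v_e) = 878 × 333/355 ≈ 824 Hz.
On the return leg the ambulance is a moving observer: f₂ = f₁ · (v − v_e)/v = 824 × 311/333 ≈ 769 Hz.

769 Hz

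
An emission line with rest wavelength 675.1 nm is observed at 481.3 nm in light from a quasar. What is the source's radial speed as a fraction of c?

0.326

λ'/λ₀ = 0.7129 < 1 (blueshift), so the source is approaching.
λ'/λ₀ = √((1 − β)/(1 + β)) for an approaching source ⇒ β = (1 − r²)/(1 + r²) with r = λ'/λ₀.
β = (1 − 0.5083)/(1 + 0.5083) ≈ 0.326.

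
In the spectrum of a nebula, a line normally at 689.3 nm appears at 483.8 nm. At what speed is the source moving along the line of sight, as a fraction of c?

0.340c

λ'/λ₀ = 0.7019 < 1 (blueshift), so the source is approaching.
λ'/λ₀ = √((1 − β)/(1 + β)) for an approaching source ⇒ β = (1 − r²)/(1 + r²) with r = λ'/λ₀.
β = (1 − 0.4926)/(1 + 0.4926) ≈ 0.340.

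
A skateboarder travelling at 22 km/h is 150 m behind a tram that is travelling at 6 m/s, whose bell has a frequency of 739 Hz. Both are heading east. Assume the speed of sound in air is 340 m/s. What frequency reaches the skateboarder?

739 Hz

22 km/h = 6.111 m/s.
The skateboarder is behind, so the tram is moving away from it while the skateboarder is moving toward the tram.
Both move, so f' = f · (v + v_o)/(v + v_s).
f' = 739 × (340 + 6.111)/(340 + 6) = 739 × 346.11/346 ≈ 739 Hz.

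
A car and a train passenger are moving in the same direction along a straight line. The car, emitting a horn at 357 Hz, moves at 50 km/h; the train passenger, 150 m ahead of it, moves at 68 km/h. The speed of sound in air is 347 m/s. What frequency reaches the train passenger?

352 Hz

50 km/h = 13.89 m/s; 68 km/h = 18.89 m/s.
The train passenger is ahead, so the car is moving toward it while the train passenger is moving away from the car.
Both move, so f' = f · (v − v_o)/(v − v_s).
f' = 357 × (347 − 18.89)/(347 − 13.89) = 357 × 328.11/333.11 ≈ 352 Hz.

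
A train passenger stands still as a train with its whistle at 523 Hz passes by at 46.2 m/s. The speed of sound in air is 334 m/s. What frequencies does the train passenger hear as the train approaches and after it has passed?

Approaching: f₁ = f · v/(v − v_s) = 523 × 334/287.8 ≈ 607 Hz.
Receding: f₂ = f · v/(v + v_s) = 523 × 334/380.2 ≈ 459 Hz.

607 Hz approaching; 459 Hz receding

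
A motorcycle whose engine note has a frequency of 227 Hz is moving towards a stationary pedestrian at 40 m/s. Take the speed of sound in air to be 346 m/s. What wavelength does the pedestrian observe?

With the source moving toward a stationary observer, f' = f · v/(v − v_s).
f' = 227 × 346/(346 − 40) ≈ 257 Hz.
λ' = v/f' = 346/256.673 ≈ 1.35 m.

1.35 m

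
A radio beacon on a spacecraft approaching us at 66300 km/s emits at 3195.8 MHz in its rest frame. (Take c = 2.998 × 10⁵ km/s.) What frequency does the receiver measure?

4001.6 MHz

β = v/c = 66300/299800 = 0.2211.
Relativistic Doppler for frequency: f' = f₀ · √((1 + β)/(1 − β)).
f' = 3195.8 × √(1.2211/0.7789) = 3195.8 × 1.25215 ≈ 4001.6 MHz.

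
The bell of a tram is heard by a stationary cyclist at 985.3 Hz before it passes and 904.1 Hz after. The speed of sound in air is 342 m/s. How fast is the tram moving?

14.7 m/s

f₁/f₂ = (v + v_s)/(v − v_s), so v_s = v · (f₁ − f₂)/(f₁ + f₂).
v_s = 342 × (985.3 − 904.1)/(985.3 + 904.1) = 342 × 81.2/1889.4 ≈ 14.7 m/s.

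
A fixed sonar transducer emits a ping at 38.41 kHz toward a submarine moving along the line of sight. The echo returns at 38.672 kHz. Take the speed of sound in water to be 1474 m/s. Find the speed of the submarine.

Double Doppler shift off a moving reflector: f₂ = f₀ · (v + u)/(v − u) (u > 0 toward emitter).
Rearranging, u = v · (f₂ − f₀)/(f₂ + f₀) = 1474 × 0.262/77.082 ≈ 5.0 m/s.
So the submarine is moving at 5.0 m/s toward the emitter.

5.0 m/s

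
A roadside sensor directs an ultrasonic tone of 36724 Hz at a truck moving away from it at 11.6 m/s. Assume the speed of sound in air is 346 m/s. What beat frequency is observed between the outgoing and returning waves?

2383 Hz

At the truck (a moving observer), f₁ = f₀ · (v − u)/v = 36724 × 334.4/346 ≈ 35493 Hz.
On reflection it acts as a source moving away from the stationary detector: f₂ = f₁ · v/(v + u) = 35493 × 346/357.6 ≈ 34341 Hz.
Beat frequency: |f₂ − f₀| = 2u·f₀/(v + u) = 2 × 11.6 × 36724/357.6 ≈ 2383 Hz.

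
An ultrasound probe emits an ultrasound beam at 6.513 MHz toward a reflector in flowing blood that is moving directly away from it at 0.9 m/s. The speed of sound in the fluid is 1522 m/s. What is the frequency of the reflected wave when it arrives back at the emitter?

At the reflector in flowing blood (a moving observer), f₁ = f₀ · (v − u)/v = 6.513 × 1521.1/1522 ≈ 6.509 MHz.
The reflection then acts as a moving source: f₂ = f₁ · v/(v + u) ≈ 6.505 MHz.

6.505 MHz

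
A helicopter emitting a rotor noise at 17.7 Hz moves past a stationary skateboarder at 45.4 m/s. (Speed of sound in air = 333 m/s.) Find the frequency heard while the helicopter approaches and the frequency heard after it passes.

Approaching: f₁ = f · v/(v − v_s) = 17.7 × 333/287.6 ≈ 20.5 Hz.
Receding: f₂ = f · v/(v + v_s) = 17.7 × 333/378.4 ≈ 15.6 Hz.

20.5 Hz approaching; 15.6 Hz receding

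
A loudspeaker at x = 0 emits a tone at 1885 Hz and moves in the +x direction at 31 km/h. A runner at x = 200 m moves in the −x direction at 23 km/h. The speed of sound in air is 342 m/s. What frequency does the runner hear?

31 km/h = 8.611 m/s; 23 km/h = 6.389 m/s.
The observer lies on the +x side, so the source is heading toward the observer and the observer is heading toward the source.
Both move, so f' = f · (v + v_o)/(v − v_s).
f' = 1885 × (342 + 6.389)/(342 − 8.611) = 1885 × 348.39/333.39 ≈ 1970 Hz.

1970 Hz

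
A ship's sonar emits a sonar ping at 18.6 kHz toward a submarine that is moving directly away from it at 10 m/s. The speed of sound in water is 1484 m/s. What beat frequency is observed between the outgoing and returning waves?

249 Hz

The submarine first receives the wave as a moving observer: f₁ = f₀ · (v − u)/v = 18.6 × (1484 − 10)/1484 ≈ 18.475 kHz.
The reflection then acts as a moving source: f₂ = f₁ · v/(v + u) ≈ 18.351 kHz.
Beat frequency (with f₀ = 18600 Hz): |f₂ − f₀| = 2u·f₀/(v + u) = 2 × 10 × 18600/1494 ≈ 249 Hz.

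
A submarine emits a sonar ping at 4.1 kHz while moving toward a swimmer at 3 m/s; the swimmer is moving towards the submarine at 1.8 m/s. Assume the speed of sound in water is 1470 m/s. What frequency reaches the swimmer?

4.11 kHz

With source approaching and observer approaching, f' = f · (v + v_o)/(v − v_s).
f' = 4.1 × (1470 + 1.8)/(1470 − 3) = 4.1 × 1471.8/1467 ≈ 4.11 kHz.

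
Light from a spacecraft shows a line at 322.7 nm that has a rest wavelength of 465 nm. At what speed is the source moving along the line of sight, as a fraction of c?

λ'/λ₀ = 0.6940 < 1 (blueshift), so the source is approaching.
λ'/λ₀ = √((1 − β)/(1 + β)) for an approaching source ⇒ β = (1 − r²)/(1 + r²) with r = λ'/λ₀.
β = (1 − 0.4816)/(1 + 0.4816) ≈ 0.350.

0.350c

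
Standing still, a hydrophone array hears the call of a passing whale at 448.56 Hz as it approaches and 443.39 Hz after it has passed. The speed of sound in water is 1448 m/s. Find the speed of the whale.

f₁/f₂ = (v + v_s)/(v − v_s), so v_s = v · (f₁ − f₂)/(f₁ + f₂).
v_s = 1448 × (448.56 − 443.39)/(448.56 + 443.39) = 1448 × 5.17/891.95 ≈ 8.4 m/s.

8.4 m/s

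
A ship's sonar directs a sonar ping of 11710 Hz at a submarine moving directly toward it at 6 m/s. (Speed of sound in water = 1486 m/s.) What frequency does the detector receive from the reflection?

At the submarine (a moving observer), f₁ = f₀ · (v + u)/v = 11710 × 1492/1486 ≈ 11757 Hz.
The reflection then acts as a moving source: f₂ = f₁ · v/(v − u) ≈ 11805 Hz.

11805 Hz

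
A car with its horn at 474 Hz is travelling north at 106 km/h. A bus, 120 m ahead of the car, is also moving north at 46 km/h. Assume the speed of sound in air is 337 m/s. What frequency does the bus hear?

106 km/h = 29.44 m/s; 46 km/h = 12.78 m/s.
The bus is ahead, so the car is moving toward it while the bus is moving away from the car.
With source approaching and observer receding, f' = f · (v − v_o)/(v − v_s).
f' = 474 × (337 − 12.78)/(337 − 29.44) = 474 × 324.22/307.56 ≈ 500 Hz.

500 Hz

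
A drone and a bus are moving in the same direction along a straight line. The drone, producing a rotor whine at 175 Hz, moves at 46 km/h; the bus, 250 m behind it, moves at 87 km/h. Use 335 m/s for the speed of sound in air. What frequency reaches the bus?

181 Hz

46 km/h = 12.78 m/s; 87 km/h = 24.17 m/s.
The bus is behind, so the drone is moving away from it while the bus is moving toward the drone.
General Doppler shift: f' = f · (v + v_o)/(v + v_s).
f' = 175 × (335 + 24.17)/(335 + 12.78) = 175 × 359.17/347.78 ≈ 181 Hz.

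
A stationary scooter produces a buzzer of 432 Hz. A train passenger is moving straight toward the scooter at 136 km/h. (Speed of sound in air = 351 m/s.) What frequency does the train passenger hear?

136 km/h = 37.78 m/s.
Only the observer moves, toward the source, so f' = f · (v + v_o)/v.
f' = 432 × (351 + 37.78)/351 = 432 × 388.78/351 ≈ 478 Hz.

478 Hz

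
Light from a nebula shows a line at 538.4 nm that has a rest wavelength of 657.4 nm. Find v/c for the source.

λ'/λ₀ = 0.8190 < 1 (blueshift), so the source is approaching.
λ'/λ₀ = √((1 − β)/(1 + β)) for an approaching source ⇒ β = (1 − r²)/(1 + r²) with r = λ'/λ₀.
β = (1 − 0.6707)/(1 + 0.6707) ≈ 0.197.

0.197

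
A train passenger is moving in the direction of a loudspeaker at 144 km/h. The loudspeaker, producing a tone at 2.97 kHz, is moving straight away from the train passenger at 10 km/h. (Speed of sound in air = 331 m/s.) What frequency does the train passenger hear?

3.30 kHz

10 km/h = 2.778 m/s; 144 km/h = 40 m/s.
General Doppler shift: f' = f · (v + v_o)/(v + v_s).
f' = 2.97 × (331 + 40)/(331 + 2.778) = 2.97 × 371/333.78 ≈ 3.30 kHz.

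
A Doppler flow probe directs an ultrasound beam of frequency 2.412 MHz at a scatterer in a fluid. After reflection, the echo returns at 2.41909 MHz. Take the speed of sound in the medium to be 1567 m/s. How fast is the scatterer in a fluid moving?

2.30 m/s

Double Doppler shift off a moving reflector: f₂ = f₀ · (v + u)/(v − u) (u > 0 toward emitter).
Rearranging, u = v · (f₂ − f₀)/(f₂ + f₀) = 1567 × 0.00709/4.83109 ≈ 2.30 m/s.
So the scatterer in a fluid is moving at 2.30 m/s toward the emitter.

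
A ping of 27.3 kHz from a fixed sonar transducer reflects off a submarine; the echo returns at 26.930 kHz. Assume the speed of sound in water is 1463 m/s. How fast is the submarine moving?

10.0 m/s

Double Doppler shift off a moving reflector: f₂ = f₀ · (v + u)/(v − u) (u > 0 toward emitter).
Rearranging, u = v · (f₂ − f₀)/(f₂ + f₀) = 1463 × -0.370/54.230 ≈ -10.0 m/s.
So the submarine is moving at 10.0 m/s away from the emitter.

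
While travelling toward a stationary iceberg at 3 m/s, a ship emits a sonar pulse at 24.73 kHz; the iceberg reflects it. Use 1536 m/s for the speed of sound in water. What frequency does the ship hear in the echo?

24.8 kHz

The iceberg receives the sound from a moving source: f₁ = f₀ · v/(v − v_e) = 24.73 × 1536/1533 ≈ 24.8 kHz.
On the return leg the ship is a moving observer: f₂ = f₁ · (v + v_e)/v = 24.8 × 1539/1536 ≈ 24.8 kHz.
Equivalently f₂ = f₀ · (v + v_e)/(v − v_e).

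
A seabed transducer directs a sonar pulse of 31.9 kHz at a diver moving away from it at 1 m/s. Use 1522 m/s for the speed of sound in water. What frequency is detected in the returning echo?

31.9 kHz

The diver first receives the wave as a moving observer: f₁ = f₀ · (v − u)/v = 31.9 × (1522 − 1)/1522 ≈ 31.9 kHz.
The reflection then acts as a moving source: f₂ = f₁ · v/(v + u) ≈ 31.9 kHz.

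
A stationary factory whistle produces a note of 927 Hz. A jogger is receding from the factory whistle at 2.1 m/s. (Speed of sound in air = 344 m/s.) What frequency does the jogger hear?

Moving observer, stationary source: f' = f · (v − v_o)/v.
f' = 927 × (344 − 2.1)/344 = 927 × 341.9/344 ≈ 921 Hz.

921 Hz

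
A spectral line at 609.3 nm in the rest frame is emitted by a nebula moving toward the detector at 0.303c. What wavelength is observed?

445.6 nm

Relativistic Doppler for wavelength: λ' = λ₀ · √((1 − β)/(1 + β)).
λ' = 609.3 × √(0.6970/1.3030) = 609.3 × 0.73138 ≈ 445.6 nm.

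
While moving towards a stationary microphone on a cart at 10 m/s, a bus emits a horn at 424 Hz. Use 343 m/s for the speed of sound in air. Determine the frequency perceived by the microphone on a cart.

437 Hz

Only the source moves, toward the listener, so f' = f · v/(v − v_s).
f' = 424 × 343/(343 − 10) = 424 × 343/333 ≈ 437 Hz.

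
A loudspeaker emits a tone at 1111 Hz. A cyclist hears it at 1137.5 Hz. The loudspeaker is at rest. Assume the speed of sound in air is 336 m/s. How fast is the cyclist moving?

8.0 m/s

f' > f, so the cyclist is approaching.
f' = f · (v + v_o)/v ⇒ v_o = v · |f'/f − 1|.
v_o = 336 × |1137.5/1111 − 1| = 336 × 0.02385 ≈ 8.0 m/s.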